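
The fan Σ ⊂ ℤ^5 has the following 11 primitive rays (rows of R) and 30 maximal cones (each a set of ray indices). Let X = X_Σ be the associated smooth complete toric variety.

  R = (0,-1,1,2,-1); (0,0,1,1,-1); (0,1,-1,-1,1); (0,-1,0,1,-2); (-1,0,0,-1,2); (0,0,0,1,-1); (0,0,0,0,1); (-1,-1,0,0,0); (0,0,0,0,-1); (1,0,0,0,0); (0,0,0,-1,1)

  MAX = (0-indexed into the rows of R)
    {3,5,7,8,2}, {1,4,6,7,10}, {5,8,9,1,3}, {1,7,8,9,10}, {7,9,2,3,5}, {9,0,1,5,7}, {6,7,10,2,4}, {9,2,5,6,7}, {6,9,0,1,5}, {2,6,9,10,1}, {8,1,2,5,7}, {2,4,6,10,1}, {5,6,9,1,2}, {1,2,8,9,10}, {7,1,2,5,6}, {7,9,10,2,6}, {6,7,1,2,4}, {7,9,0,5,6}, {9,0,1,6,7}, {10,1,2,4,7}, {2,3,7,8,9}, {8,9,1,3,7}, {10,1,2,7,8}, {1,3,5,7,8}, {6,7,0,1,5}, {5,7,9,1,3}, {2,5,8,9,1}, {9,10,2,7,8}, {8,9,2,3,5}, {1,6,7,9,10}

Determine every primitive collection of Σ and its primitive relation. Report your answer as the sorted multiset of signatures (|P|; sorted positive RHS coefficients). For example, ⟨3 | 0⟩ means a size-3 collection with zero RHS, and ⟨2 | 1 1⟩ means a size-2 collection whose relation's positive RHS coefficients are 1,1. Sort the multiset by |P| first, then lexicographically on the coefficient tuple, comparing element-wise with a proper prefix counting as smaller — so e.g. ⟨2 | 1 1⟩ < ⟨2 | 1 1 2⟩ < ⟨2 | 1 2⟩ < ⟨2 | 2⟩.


18 minimal non-faces of Δ(Σ) (on 11 rays):

  P = {5,10}:  v_{5} + v_{10} = 0  so sig = ⟨2 | 0⟩
  P = {6,8}:  v_{6} + v_{8} = 0  so sig = ⟨2 | 0⟩
  P = {3,4}:  v_{3} + v_{4} = v_{7}  so sig = ⟨2 | 1⟩
  P = {0,2}:  v_{0} + v_{2} = v_{5} + v_{6}  so sig = ⟨2 | 1 1⟩
  P = {4,9}:  v_{4} + v_{9} = v_{6} + v_{10}  so sig = ⟨2 | 1 1⟩
  P = {3,6}:  v_{3} + v_{6} = v_{5} + v_{7} + v_{9}  so sig = ⟨2 | 1 1 1⟩
  P = {3,10}:  v_{3} + v_{10} = v_{7} + v_{8} + v_{9}  so sig = ⟨2 | 1 1 1⟩
  P = {0,8}:  v_{0} + v_{8} = v_{1} + v_{5} + v_{7} + v_{9}  so sig = ⟨2 | 1 1 1 1⟩
  P = {0,10}:  v_{0} + v_{10} = v_{1} + v_{6} + v_{7} + v_{9}  so sig = ⟨2 | 1 1 1 1⟩
  P = {4,5}:  v_{4} + v_{5} = v_{1} + v_{2} + v_{6} + v_{7}  so sig = ⟨2 | 1 1 1 1⟩
  P = {4,8}:  v_{4} + v_{8} = v_{1} + v_{2} + v_{7} + v_{10}  so sig = ⟨2 | 1 1 1 1⟩
  P = {0,4}:  v_{0} + v_{4} = v_{1} + 2·v_{6} + v_{7}  so sig = ⟨2 | 1 1 2⟩
  P = {0,3}:  v_{0} + v_{3} = v_{1} + 2·v_{5} + 2·v_{7} + 2·v_{9}  so sig = ⟨2 | 1 2 2 2⟩
  P = {1,2,3}:  v_{1} + v_{2} + v_{3} = v_{5} + v_{8}  so sig = ⟨3 | 1 1⟩
  P = {1,2,7,9}:  v_{1} + v_{2} + v_{7} + v_{9} = 0  so sig = ⟨4 | 0⟩
  P = {5,7,8,9}:  v_{5} + v_{7} + v_{8} + v_{9} = v_{3}  so sig = ⟨4 | 1⟩
  P = {1,2,6,7,10}:  v_{1} + v_{2} + v_{6} + v_{7} + v_{10} = v_{4}  so sig = ⟨5 | 1⟩
  P = {1,5,6,7,9}:  v_{1} + v_{5} + v_{6} + v_{7} + v_{9} = v_{0}  so sig = ⟨5 | 1⟩

so the primitive-relation signature multiset is
[⟨2 | 0⟩, ⟨2 | 0⟩, ⟨2 | 1⟩, ⟨2 | 1 1⟩, ⟨2 | 1 1⟩, ⟨2 | 1 1 1⟩, ⟨2 | 1 1 1⟩, ⟨2 | 1 1 1 1⟩, ⟨2 | 1 1 1 1⟩, ⟨2 | 1 1 1 1⟩, ⟨2 | 1 1 1 1⟩, ⟨2 | 1 1 2⟩, ⟨2 | 1 2 2 2⟩, ⟨3 | 1 1⟩, ⟨4 | 0⟩, ⟨4 | 1⟩, ⟨5 | 1⟩, ⟨5 | 1⟩]


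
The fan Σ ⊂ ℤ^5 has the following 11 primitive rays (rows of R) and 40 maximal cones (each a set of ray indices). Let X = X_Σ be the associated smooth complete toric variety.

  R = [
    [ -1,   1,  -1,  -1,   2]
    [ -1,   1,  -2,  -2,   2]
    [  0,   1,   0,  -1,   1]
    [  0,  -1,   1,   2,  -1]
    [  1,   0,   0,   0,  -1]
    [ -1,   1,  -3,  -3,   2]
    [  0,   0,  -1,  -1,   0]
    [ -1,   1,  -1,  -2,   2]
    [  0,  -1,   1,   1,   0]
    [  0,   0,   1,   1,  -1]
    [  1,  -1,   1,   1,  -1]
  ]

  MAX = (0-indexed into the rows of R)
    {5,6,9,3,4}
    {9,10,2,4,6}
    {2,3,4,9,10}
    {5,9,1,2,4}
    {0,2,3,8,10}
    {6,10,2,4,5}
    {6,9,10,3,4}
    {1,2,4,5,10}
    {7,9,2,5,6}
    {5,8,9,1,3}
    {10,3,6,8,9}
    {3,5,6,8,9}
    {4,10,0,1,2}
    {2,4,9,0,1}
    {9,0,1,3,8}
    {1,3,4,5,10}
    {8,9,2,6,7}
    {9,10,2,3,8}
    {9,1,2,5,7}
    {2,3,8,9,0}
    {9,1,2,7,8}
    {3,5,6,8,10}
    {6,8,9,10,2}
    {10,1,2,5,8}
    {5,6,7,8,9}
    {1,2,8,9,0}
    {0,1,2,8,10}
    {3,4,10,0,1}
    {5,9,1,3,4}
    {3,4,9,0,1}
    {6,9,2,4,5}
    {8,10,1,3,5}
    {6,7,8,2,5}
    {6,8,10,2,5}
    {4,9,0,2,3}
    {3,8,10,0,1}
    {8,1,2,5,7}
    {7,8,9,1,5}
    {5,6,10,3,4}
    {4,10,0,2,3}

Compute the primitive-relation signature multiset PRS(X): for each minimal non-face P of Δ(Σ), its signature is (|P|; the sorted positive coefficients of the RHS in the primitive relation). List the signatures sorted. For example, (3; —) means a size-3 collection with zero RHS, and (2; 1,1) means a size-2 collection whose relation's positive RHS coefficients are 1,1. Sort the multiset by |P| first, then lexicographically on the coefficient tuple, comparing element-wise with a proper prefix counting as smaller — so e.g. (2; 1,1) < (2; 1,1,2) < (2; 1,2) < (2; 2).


15 collections generate NE(X_Σ); each relation:

  P = {0,6}:  v_{0} + v_{6} = v_{1} ; sig = (2; 1)
  P = {1,6}:  v_{1} + v_{6} = v_{5} ; sig = (2; 1)
  P = {4,8}:  v_{4} + v_{8} = v_{10} ; sig = (2; 1)
  P = {4,7}:  v_{4} + v_{7} = v_{2} + v_{6} ; sig = (2; 1,1)
  P = {3,7}:  v_{3} + v_{7} = v_{1} + v_{8} + v_{9} ; sig = (2; 1,1,1)
  P = {7,10}:  v_{7} + v_{10} = v_{2} + v_{6} + v_{8} ; sig = (2; 1,1,1)
  P = {0,7}:  v_{0} + v_{7} = 2·v_{1} + v_{2} + v_{8} + v_{9} ; sig = (2; 1,1,1,2)
  P = {0,5}:  v_{0} + v_{5} = 2·v_{1} ; sig = (2; 2)
  P = {1,9,10}:  v_{1} + v_{9} + v_{10} = 0 ; sig = (3; —)
  P = {2,3,6}:  v_{2} + v_{3} + v_{6} = 0 ; sig = (3; —)
  P = {1,2,3}:  v_{1} + v_{2} + v_{3} = v_{0} ; sig = (3; 1)
  P = {2,3,5}:  v_{2} + v_{3} + v_{5} = v_{1} ; sig = (3; 1)
  P = {5,9,10}:  v_{5} + v_{9} + v_{10} = v_{6} ; sig = (3; 1)
  P = {0,9,10}:  v_{0} + v_{9} + v_{10} = v_{2} + v_{3} ; sig = (3; 1,1)
  P = {2,5,8,9}:  v_{2} + v_{5} + v_{8} + v_{9} = v_{7} ; sig = (4; 1)

Sorted signature multiset PRS(X):
{ (2; 1) ×3,  (2; 1,1),  (2; 1,1,1) ×2,  (2; 1,1,1,2),  (2; 2),  (3; —) ×2,  (3; 1) ×3,  (3; 1,1),  (4; 1) }


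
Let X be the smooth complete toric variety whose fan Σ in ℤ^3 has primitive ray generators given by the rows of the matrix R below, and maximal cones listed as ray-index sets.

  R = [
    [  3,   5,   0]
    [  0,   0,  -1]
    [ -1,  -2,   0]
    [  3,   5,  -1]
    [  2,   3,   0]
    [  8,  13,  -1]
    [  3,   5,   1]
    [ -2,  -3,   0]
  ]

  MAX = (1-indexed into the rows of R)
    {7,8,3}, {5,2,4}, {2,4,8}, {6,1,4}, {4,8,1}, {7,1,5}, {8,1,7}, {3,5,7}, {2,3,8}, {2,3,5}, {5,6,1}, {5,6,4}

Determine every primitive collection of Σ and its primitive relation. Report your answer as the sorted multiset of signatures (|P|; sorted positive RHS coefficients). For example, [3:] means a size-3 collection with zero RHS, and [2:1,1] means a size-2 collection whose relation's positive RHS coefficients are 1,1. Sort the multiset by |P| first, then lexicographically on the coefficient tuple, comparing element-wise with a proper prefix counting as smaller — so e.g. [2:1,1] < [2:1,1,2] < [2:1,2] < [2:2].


|primitive collections| = 11. Relations:

  P = {5,8}:  v_{5} + v_{8} = 0  →  sig = [2:]
  P = {1,2}:  v_{1} + v_{2} = v_{4}  →  sig = [2:1]
  P = {1,3}:  v_{1} + v_{3} = v_{5}  →  sig = [2:1]
  P = {2,7}:  v_{2} + v_{7} = v_{1}  →  sig = [2:1]
  P = {3,4}:  v_{3} + v_{4} = v_{2} + v_{5}  →  sig = [2:1,1]
  P = {6,8}:  v_{6} + v_{8} = v_{1} + v_{4}  →  sig = [2:1,1]
  P = {2,6}:  v_{2} + v_{6} = 2·v_{4} + v_{5}  →  sig = [2:1,2]
  P = {3,6}:  v_{3} + v_{6} = v_{4} + 2·v_{5}  →  sig = [2:1,2]
  P = {6,7}:  v_{6} + v_{7} = 3·v_{1} + v_{5}  →  sig = [2:1,3]
  P = {4,7}:  v_{4} + v_{7} = 2·v_{1}  →  sig = [2:2]
  P = {1,4,5}:  v_{1} + v_{4} + v_{5} = v_{6}  →  sig = [3:1]

Signatures (|P|; sorted positive RHS coefficients), sorted:
[[2:], [2:1], [2:1], [2:1], [2:1,1], [2:1,1], [2:1,2], [2:1,2], [2:1,3], [2:2], [3:1]]


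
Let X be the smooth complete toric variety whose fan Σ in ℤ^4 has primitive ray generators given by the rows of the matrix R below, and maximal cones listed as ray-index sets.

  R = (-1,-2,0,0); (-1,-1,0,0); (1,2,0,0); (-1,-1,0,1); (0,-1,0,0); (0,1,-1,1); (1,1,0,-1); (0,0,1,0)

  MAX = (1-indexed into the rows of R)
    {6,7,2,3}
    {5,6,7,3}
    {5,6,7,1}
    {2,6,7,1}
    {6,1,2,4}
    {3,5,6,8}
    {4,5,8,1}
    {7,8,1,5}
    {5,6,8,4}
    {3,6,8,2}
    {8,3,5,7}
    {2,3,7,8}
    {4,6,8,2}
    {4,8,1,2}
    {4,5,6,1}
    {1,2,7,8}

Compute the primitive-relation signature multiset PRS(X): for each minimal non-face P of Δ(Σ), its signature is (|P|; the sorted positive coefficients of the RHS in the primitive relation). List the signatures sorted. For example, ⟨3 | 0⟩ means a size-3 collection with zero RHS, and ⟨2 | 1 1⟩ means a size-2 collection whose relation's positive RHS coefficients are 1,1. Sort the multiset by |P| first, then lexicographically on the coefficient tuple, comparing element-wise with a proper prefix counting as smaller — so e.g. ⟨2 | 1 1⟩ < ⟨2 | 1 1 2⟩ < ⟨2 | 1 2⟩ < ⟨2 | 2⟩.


The 6 primitive collections of Σ (r=8, n=4):

  {1,3}:  v_{1} + v_{3} = 0  so sig = ⟨2 | 0⟩
  {4,7}:  v_{4} + v_{7} = 0  so sig = ⟨2 | 0⟩
  {2,5}:  v_{2} + v_{5} = v_{1}  so sig = ⟨2 | 1⟩
  {3,4}:  v_{3} + v_{4} = v_{6} + v_{8}  so sig = ⟨2 | 1 1⟩
  {1,6,8}:  v_{1} + v_{6} + v_{8} = v_{4}  so sig = ⟨3 | 1⟩
  {6,7,8}:  v_{6} + v_{7} + v_{8} = v_{3}  so sig = ⟨3 | 1⟩

Sorted signature multiset PRS(X):
    |P|=2: 4 collections, coeffs (), (), (1), (1,1)
    |P|=3: 2 collections, coeffs (1), (1)


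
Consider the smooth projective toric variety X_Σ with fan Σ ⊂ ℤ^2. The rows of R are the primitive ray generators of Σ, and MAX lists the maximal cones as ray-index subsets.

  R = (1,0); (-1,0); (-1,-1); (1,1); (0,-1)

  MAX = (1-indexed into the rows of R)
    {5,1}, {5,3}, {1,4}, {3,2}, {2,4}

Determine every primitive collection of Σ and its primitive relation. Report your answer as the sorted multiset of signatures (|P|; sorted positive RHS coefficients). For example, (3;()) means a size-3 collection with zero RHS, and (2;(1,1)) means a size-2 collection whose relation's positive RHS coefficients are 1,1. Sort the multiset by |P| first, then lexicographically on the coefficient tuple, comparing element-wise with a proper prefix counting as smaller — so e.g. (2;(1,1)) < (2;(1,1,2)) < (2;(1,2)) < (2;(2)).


Primitive collections (5):

  P = {1,2}:  v_{1} + v_{2} = 0  so sig = (2;())
  P = {3,4}:  v_{3} + v_{4} = 0  so sig = (2;())
  P = {1,3}:  v_{1} + v_{3} = v_{5}  so sig = (2;(1))
  P = {2,5}:  v_{2} + v_{5} = v_{3}  so sig = (2;(1))
  P = {4,5}:  v_{4} + v_{5} = v_{1}  so sig = (2;(1))

so the primitive-relation signature multiset is
[(2;()), (2;()), (2;(1)), (2;(1)), (2;(1))]


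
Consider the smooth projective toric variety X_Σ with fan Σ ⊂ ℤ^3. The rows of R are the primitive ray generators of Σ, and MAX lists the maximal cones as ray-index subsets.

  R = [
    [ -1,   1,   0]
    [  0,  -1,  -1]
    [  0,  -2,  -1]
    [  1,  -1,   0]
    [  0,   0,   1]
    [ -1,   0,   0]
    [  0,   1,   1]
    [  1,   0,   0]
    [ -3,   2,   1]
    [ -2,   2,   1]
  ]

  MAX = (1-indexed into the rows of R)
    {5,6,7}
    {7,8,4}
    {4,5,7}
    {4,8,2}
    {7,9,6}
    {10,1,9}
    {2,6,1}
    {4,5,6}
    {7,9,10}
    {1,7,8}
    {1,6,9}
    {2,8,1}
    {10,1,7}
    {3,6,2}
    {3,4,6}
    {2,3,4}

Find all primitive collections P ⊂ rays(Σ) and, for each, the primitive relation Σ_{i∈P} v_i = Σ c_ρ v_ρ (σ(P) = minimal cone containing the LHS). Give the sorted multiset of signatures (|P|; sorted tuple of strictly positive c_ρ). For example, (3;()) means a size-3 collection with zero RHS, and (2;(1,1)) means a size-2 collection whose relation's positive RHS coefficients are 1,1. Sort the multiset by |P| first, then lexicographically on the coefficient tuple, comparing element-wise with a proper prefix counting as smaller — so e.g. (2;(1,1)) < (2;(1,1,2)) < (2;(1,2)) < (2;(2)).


Primitive collections (25):

  • {1,4}:  v_{1} + v_{4} = 0  so sig = (2;())
  • {2,7}:  v_{2} + v_{7} = 0  so sig = (2;())
  • {6,8}:  v_{6} + v_{8} = 0  so sig = (2;())
  • {6,10}:  v_{6} + v_{10} = v_{9}  so sig = (2;(1))
  • {8,9}:  v_{8} + v_{9} = v_{10}  so sig = (2;(1))
  • {1,3}:  v_{1} + v_{3} = v_{2} + v_{6}  so sig = (2;(1,1))
  • {1,5}:  v_{1} + v_{5} = v_{6} + v_{7}  so sig = (2;(1,1))
  • {2,5}:  v_{2} + v_{5} = v_{4} + v_{6}  so sig = (2;(1,1))
  • {2,10}:  v_{2} + v_{10} = v_{1} + v_{6}  so sig = (2;(1,1))
  • {3,7}:  v_{3} + v_{7} = v_{4} + v_{6}  so sig = (2;(1,1))
  • {3,8}:  v_{3} + v_{8} = v_{2} + v_{4}  so sig = (2;(1,1))
  • {4,10}:  v_{4} + v_{10} = v_{6} + v_{7}  so sig = (2;(1,1))
  • {5,8}:  v_{5} + v_{8} = v_{4} + v_{7}  so sig = (2;(1,1))
  • {8,10}:  v_{8} + v_{10} = v_{1} + v_{7}  so sig = (2;(1,1))
  • {2,9}:  v_{2} + v_{9} = v_{1} + 2·v_{6}  so sig = (2;(1,2))
  • {4,9}:  v_{4} + v_{9} = 2·v_{6} + v_{7}  so sig = (2;(1,2))
  • {3,10}:  v_{3} + v_{10} = 2·v_{6}  so sig = (2;(2))
  • {3,5}:  v_{3} + v_{5} = 2·v_{4} + 2·v_{6}  so sig = (2;(2,2))
  • {5,10}:  v_{5} + v_{10} = 2·v_{6} + 2·v_{7}  so sig = (2;(2,2))
  • {5,9}:  v_{5} + v_{9} = 3·v_{6} + 2·v_{7}  so sig = (2;(2,3))
  • {3,9}:  v_{3} + v_{9} = 3·v_{6}  so sig = (2;(3))
  • {1,6,7}:  v_{1} + v_{6} + v_{7} = v_{10}  so sig = (3;(1))
  • {2,4,6}:  v_{2} + v_{4} + v_{6} = v_{3}  so sig = (3;(1))
  • {4,6,7}:  v_{4} + v_{6} + v_{7} = v_{5}  so sig = (3;(1))
  • {1,7,9}:  v_{1} + v_{7} + v_{9} = 2·v_{10}  so sig = (3;(2))

Sorted signature multiset PRS(X):
{ (2;()) ×3,  (2;(1)) ×2,  (2;(1,1)) ×9,  (2;(1,2)) ×2,  (2;(2)),  (2;(2,2)) ×2,  (2;(2,3)),  (2;(3)),  (3;(1)) ×3,  (3;(2)) }


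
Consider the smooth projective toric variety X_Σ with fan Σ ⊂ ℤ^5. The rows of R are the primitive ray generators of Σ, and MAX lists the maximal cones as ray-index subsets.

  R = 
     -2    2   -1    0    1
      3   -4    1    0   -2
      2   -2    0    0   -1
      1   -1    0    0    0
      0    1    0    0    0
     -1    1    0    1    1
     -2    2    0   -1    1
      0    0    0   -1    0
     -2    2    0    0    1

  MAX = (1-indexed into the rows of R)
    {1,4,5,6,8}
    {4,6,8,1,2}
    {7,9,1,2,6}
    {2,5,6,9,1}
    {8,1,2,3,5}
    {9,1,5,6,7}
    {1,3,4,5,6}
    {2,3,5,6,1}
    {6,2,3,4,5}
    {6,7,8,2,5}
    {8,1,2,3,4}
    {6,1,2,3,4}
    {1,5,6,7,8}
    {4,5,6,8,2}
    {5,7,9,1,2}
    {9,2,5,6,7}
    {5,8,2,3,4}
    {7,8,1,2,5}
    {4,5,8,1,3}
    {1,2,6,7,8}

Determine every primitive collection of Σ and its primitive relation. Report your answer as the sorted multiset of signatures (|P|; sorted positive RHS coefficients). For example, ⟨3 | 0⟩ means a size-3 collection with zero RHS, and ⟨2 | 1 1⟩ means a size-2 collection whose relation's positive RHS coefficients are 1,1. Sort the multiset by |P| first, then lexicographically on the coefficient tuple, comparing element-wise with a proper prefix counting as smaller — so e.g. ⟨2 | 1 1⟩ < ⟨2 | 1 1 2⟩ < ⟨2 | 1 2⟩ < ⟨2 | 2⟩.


9 collections generate NE(X_Σ); each relation:

  P = {3,9}:  v_{3} + v_{9} = 0  →  sig = ⟨2 | 0⟩
  P = {3,7}:  v_{3} + v_{7} = v_{8}  →  sig = ⟨2 | 1⟩
  P = {8,9}:  v_{8} + v_{9} = v_{7}  →  sig = ⟨2 | 1⟩
  P = {4,9}:  v_{4} + v_{9} = v_{6} + v_{8}  →  sig = ⟨2 | 1 1⟩
  P = {4,7}:  v_{4} + v_{7} = v_{6} + 2·v_{8}  →  sig = ⟨2 | 1 2⟩
  P = {3,6,8}:  v_{3} + v_{6} + v_{8} = v_{4}  →  sig = ⟨3 | 1⟩
  P = {1,2,4,5}:  v_{1} + v_{2} + v_{4} + v_{5} = v_{3}  →  sig = ⟨4 | 1⟩
  P = {1,2,5,6,8}:  v_{1} + v_{2} + v_{5} + v_{6} + v_{8} = 0  →  sig = ⟨5 | 0⟩
  P = {1,2,5,6,7}:  v_{1} + v_{2} + v_{5} + v_{6} + v_{7} = v_{9}  →  sig = ⟨5 | 1⟩

so the primitive-relation signature multiset is
[⟨2 | 0⟩, ⟨2 | 1⟩, ⟨2 | 1⟩, ⟨2 | 1 1⟩, ⟨2 | 1 2⟩, ⟨3 | 1⟩, ⟨4 | 1⟩, ⟨5 | 0⟩, ⟨5 | 1⟩]


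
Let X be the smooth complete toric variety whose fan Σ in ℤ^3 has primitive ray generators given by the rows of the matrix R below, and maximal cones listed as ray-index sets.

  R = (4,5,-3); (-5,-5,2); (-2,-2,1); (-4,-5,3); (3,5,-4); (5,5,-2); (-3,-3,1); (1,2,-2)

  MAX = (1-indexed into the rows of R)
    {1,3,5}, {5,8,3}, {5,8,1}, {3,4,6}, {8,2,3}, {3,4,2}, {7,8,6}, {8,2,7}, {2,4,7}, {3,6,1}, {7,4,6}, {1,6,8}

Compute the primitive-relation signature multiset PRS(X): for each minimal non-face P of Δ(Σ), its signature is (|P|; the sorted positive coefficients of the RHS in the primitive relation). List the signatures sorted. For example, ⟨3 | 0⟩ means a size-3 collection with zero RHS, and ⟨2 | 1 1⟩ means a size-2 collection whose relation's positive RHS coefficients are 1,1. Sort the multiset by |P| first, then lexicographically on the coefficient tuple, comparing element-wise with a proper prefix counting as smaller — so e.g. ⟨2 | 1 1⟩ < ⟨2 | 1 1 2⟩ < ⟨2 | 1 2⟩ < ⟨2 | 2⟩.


Σ has 12 primitive collections:

  P = {1,4}:  v_{1} + v_{4} = 0  ⇒ sig = ⟨2 | 0⟩
  P = {2,6}:  v_{2} + v_{6} = 0  ⇒ sig = ⟨2 | 0⟩
  P = {1,7}:  v_{1} + v_{7} = v_{8}  ⇒ sig = ⟨2 | 1⟩
  P = {3,7}:  v_{3} + v_{7} = v_{2}  ⇒ sig = ⟨2 | 1⟩
  P = {4,8}:  v_{4} + v_{8} = v_{7}  ⇒ sig = ⟨2 | 1⟩
  P = {1,2}:  v_{1} + v_{2} = v_{3} + v_{8}  ⇒ sig = ⟨2 | 1 1⟩
  P = {4,5}:  v_{4} + v_{5} = v_{3} + v_{8}  ⇒ sig = ⟨2 | 1 1⟩
  P = {5,7}:  v_{5} + v_{7} = v_{3} + 2·v_{8}  ⇒ sig = ⟨2 | 1 2⟩
  P = {5,6}:  v_{5} + v_{6} = 2·v_{1}  ⇒ sig = ⟨2 | 2⟩
  P = {2,5}:  v_{2} + v_{5} = 2·v_{3} + 2·v_{8}  ⇒ sig = ⟨2 | 2 2⟩
  P = {1,3,8}:  v_{1} + v_{3} + v_{8} = v_{5}  ⇒ sig = ⟨3 | 1⟩
  P = {3,6,8}:  v_{3} + v_{6} + v_{8} = v_{1}  ⇒ sig = ⟨3 | 1⟩

Hence PRS(X_Σ) =
    |P|=2: 10 collections, coeffs (), (), (1), (1), (1), (1,1), (1,1), (1,2), (2), (2,2)
    |P|=3: 2 collections, coeffs (1), (1)


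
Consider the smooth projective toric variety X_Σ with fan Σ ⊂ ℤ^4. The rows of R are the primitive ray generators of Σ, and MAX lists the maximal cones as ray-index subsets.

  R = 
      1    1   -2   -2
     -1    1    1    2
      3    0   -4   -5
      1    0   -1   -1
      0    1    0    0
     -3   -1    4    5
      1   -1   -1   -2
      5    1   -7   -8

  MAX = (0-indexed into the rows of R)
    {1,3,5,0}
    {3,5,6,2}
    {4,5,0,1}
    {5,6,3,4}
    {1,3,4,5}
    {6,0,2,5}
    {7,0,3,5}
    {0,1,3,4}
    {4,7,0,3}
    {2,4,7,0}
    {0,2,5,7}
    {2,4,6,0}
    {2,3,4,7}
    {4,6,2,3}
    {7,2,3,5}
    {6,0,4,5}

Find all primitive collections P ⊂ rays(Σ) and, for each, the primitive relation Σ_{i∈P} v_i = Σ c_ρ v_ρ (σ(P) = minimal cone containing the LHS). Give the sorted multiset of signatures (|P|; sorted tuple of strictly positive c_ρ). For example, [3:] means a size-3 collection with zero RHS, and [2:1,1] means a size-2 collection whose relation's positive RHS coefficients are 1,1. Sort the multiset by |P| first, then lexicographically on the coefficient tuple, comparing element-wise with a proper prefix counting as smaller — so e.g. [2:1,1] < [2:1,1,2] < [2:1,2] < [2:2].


Δ(Σ) — 8 vertices, 9 min non-faces:

  P={1,6}:  v_{1} + v_{6} = 0  so sig = [2:]
  P={1,2}:  v_{1} + v_{2} = v_{0} + v_{3}  so sig = [2:1,1]
  P={6,7}:  v_{6} + v_{7} = 2·v_{2}  so sig = [2:2]
  P={1,7}:  v_{1} + v_{7} = 2·v_{0} + 2·v_{3}  so sig = [2:2,2]
  P={2,4,5}:  v_{2} + v_{4} + v_{5} = 0  so sig = [3:]
  P={0,2,3}:  v_{0} + v_{2} + v_{3} = v_{7}  so sig = [3:1]
  P={0,3,6}:  v_{0} + v_{3} + v_{6} = v_{2}  so sig = [3:1]
  P={4,5,7}:  v_{4} + v_{5} + v_{7} = v_{0} + v_{3}  so sig = [3:1,1]
  P={0,3,4,5}:  v_{0} + v_{3} + v_{4} + v_{5} = v_{1}  so sig = [4:1]

Hence PRS(X_Σ) =
    [2:]
    [2:1,1]
    [2:2]
    [2:2,2]
    [3:]
    [3:1]
    [3:1]
    [3:1,1]
    [4:1]


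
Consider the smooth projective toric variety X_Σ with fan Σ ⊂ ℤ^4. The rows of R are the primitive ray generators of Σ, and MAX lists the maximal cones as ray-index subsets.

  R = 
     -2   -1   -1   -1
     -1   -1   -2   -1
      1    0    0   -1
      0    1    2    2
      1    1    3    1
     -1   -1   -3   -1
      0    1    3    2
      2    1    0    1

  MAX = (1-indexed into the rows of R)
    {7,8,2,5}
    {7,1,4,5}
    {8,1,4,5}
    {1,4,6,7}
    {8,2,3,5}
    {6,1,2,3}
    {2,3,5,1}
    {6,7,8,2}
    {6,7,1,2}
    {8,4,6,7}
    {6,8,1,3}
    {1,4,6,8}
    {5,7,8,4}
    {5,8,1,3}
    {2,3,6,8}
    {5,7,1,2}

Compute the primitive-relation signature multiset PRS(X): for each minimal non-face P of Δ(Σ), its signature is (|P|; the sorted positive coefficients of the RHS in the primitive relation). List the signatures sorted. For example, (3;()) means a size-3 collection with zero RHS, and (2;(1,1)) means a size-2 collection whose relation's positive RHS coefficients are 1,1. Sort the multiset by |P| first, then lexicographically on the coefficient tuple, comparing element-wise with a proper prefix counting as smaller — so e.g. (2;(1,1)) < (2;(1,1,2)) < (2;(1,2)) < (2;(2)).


|primitive collections| = 6. Relations:

  • {5,6}:  v_{5} + v_{6} = 0  →  sig = (2;())
  • {3,7}:  v_{3} + v_{7} = v_{5}  →  sig = (2;(1))
  • {2,4}:  v_{2} + v_{4} = v_{6} + v_{7}  →  sig = (2;(1,1))
  • {3,4}:  v_{3} + v_{4} = v_{1} + v_{5} + v_{8}  →  sig = (2;(1,1,1))
  • {1,2,8}:  v_{1} + v_{2} + v_{8} = v_{6}  →  sig = (3;(1))
  • {1,7,8}:  v_{1} + v_{7} + v_{8} = v_{4}  →  sig = (3;(1))

Signatures (|P|; sorted positive RHS coefficients), sorted:
    (2;())
    (2;(1))
    (2;(1,1))
    (2;(1,1,1))
    (3;(1))
    (3;(1))


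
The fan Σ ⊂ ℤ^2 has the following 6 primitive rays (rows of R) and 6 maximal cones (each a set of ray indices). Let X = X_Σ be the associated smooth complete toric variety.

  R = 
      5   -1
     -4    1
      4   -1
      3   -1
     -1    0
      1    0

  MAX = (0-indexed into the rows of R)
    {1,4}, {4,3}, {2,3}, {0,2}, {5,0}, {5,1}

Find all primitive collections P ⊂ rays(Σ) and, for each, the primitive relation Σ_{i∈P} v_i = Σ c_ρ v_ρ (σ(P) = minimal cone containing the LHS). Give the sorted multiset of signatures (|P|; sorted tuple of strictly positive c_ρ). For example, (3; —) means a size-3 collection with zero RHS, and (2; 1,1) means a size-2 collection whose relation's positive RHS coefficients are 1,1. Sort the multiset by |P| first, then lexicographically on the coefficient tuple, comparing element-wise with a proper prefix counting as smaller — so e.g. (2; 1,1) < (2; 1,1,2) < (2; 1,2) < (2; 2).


|primitive collections| = 9. Relations:

  • {1,2}:  v_{1} + v_{2} = 0  →  sig = (2; —)
  • {4,5}:  v_{4} + v_{5} = 0  →  sig = (2; —)
  • {0,1}:  v_{0} + v_{1} = v_{5}  →  sig = (2; 1)
  • {0,4}:  v_{0} + v_{4} = v_{2}  →  sig = (2; 1)
  • {1,3}:  v_{1} + v_{3} = v_{4}  →  sig = (2; 1)
  • {2,4}:  v_{2} + v_{4} = v_{3}  →  sig = (2; 1)
  • {2,5}:  v_{2} + v_{5} = v_{0}  →  sig = (2; 1)
  • {3,5}:  v_{3} + v_{5} = v_{2}  →  sig = (2; 1)
  • {0,3}:  v_{0} + v_{3} = 2·v_{2}  →  sig = (2; 2)

Hence PRS(X_Σ) =
    |P|=2: 9 collections, coeffs (), (), (1), (1), (1), (1), (1), (1), (2)


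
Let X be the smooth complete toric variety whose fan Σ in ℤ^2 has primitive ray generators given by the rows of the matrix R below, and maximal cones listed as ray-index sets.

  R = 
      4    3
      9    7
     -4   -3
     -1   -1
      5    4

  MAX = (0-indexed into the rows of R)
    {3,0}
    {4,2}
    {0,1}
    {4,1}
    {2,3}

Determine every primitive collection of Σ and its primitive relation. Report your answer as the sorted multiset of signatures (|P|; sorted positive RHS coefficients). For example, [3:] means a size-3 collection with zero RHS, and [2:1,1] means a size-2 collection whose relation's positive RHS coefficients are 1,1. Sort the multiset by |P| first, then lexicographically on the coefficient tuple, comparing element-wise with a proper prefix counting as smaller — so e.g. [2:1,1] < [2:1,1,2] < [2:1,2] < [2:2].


Δ(Σ) — 5 vertices, 5 min non-faces:

  {0,2}:  v_{0} + v_{2} = 0 ; sig = [2:]
  {0,4}:  v_{0} + v_{4} = v_{1} ; sig = [2:1]
  {1,2}:  v_{1} + v_{2} = v_{4} ; sig = [2:1]
  {3,4}:  v_{3} + v_{4} = v_{0} ; sig = [2:1]
  {1,3}:  v_{1} + v_{3} = 2·v_{0} ; sig = [2:2]

so the primitive-relation signature multiset is
{ [2:],  [2:1] ×3,  [2:2] }


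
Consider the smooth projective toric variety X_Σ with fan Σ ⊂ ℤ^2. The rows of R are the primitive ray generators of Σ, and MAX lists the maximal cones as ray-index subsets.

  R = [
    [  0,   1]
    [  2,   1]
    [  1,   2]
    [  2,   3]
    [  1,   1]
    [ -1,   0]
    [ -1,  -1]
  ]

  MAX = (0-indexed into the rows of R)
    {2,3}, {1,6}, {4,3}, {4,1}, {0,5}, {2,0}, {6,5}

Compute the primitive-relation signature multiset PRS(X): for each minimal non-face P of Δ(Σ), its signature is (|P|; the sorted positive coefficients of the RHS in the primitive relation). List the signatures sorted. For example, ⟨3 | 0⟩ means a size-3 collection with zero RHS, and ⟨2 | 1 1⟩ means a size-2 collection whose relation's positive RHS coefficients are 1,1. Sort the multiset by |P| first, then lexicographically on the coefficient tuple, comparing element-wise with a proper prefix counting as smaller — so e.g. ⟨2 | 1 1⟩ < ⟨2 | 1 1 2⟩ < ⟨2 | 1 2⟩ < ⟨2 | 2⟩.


Δ(Σ) — 7 vertices, 14 min non-faces:

  • {4,6}:  v_{4} + v_{6} = 0  →  sig = ⟨2 | 0⟩
  • {0,4}:  v_{0} + v_{4} = v_{2}  →  sig = ⟨2 | 1⟩
  • {0,6}:  v_{0} + v_{6} = v_{5}  →  sig = ⟨2 | 1⟩
  • {1,5}:  v_{1} + v_{5} = v_{4}  →  sig = ⟨2 | 1⟩
  • {2,4}:  v_{2} + v_{4} = v_{3}  →  sig = ⟨2 | 1⟩
  • {2,6}:  v_{2} + v_{6} = v_{0}  →  sig = ⟨2 | 1⟩
  • {3,6}:  v_{3} + v_{6} = v_{2}  →  sig = ⟨2 | 1⟩
  • {4,5}:  v_{4} + v_{5} = v_{0}  →  sig = ⟨2 | 1⟩
  • {3,5}:  v_{3} + v_{5} = v_{0} + v_{2}  →  sig = ⟨2 | 1 1⟩
  • {0,1}:  v_{0} + v_{1} = 2·v_{4}  →  sig = ⟨2 | 2⟩
  • {0,3}:  v_{0} + v_{3} = 2·v_{2}  →  sig = ⟨2 | 2⟩
  • {2,5}:  v_{2} + v_{5} = 2·v_{0}  →  sig = ⟨2 | 2⟩
  • {1,2}:  v_{1} + v_{2} = 3·v_{4}  →  sig = ⟨2 | 3⟩
  • {1,3}:  v_{1} + v_{3} = 4·v_{4}  →  sig = ⟨2 | 4⟩

Signatures (|P|; sorted positive RHS coefficients), sorted:
{ ⟨2 | 0⟩,  ⟨2 | 1⟩ ×7,  ⟨2 | 1 1⟩,  ⟨2 | 2⟩ ×3,  ⟨2 | 3⟩,  ⟨2 | 4⟩ }


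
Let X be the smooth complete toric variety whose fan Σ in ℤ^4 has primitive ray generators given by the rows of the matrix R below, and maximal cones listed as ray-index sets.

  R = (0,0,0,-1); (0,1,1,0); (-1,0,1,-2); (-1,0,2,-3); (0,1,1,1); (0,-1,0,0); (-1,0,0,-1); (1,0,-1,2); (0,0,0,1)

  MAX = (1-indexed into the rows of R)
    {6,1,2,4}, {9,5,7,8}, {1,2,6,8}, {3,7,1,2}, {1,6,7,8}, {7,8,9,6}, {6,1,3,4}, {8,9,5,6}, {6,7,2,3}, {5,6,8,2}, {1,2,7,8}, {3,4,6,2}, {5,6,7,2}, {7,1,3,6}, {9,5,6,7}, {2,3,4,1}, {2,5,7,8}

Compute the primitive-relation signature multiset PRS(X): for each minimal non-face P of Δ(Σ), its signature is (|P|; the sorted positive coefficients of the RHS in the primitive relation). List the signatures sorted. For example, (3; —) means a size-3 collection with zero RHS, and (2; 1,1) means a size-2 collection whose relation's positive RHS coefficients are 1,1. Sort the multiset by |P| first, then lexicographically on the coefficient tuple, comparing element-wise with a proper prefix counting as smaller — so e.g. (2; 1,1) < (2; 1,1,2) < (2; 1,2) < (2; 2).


Δ(Σ) — 9 vertices, 14 min non-faces:

  • {1,9}:  v_{1} + v_{9} = 0 — sig = (2; —)
  • {3,8}:  v_{3} + v_{8} = 0 — sig = (2; —)
  • {1,5}:  v_{1} + v_{5} = v_{2} — sig = (2; 1)
  • {2,9}:  v_{2} + v_{9} = v_{5} — sig = (2; 1)
  • {3,9}:  v_{3} + v_{9} = v_{2} + v_{6} + v_{7} — sig = (2; 1,1,1)
  • {4,8}:  v_{4} + v_{8} = v_{1} + v_{2} + v_{6} — sig = (2; 1,1,1)
  • {4,9}:  v_{4} + v_{9} = v_{2} + v_{3} + v_{6} — sig = (2; 1,1,1)
  • {3,5}:  v_{3} + v_{5} = 2·v_{2} + v_{6} + v_{7} — sig = (2; 1,1,2)
  • {4,5}:  v_{4} + v_{5} = 2·v_{2} + v_{3} + v_{6} — sig = (2; 1,1,2)
  • {4,7}:  v_{4} + v_{7} = 2·v_{3} — sig = (2; 2)
  • {1,2,3,6}:  v_{1} + v_{2} + v_{3} + v_{6} = v_{4} — sig = (4; 1)
  • {1,2,6,7}:  v_{1} + v_{2} + v_{6} + v_{7} = v_{3} — sig = (4; 1)
  • {2,6,7,8}:  v_{2} + v_{6} + v_{7} + v_{8} = v_{9} — sig = (4; 1)
  • {5,6,7,8}:  v_{5} + v_{6} + v_{7} + v_{8} = 2·v_{9} — sig = (4; 2)

Sorted signature multiset PRS(X):
[(2; —), (2; —), (2; 1), (2; 1), (2; 1,1,1), (2; 1,1,1), (2; 1,1,1), (2; 1,1,2), (2; 1,1,2), (2; 2), (4; 1), (4; 1), (4; 1), (4; 2)]


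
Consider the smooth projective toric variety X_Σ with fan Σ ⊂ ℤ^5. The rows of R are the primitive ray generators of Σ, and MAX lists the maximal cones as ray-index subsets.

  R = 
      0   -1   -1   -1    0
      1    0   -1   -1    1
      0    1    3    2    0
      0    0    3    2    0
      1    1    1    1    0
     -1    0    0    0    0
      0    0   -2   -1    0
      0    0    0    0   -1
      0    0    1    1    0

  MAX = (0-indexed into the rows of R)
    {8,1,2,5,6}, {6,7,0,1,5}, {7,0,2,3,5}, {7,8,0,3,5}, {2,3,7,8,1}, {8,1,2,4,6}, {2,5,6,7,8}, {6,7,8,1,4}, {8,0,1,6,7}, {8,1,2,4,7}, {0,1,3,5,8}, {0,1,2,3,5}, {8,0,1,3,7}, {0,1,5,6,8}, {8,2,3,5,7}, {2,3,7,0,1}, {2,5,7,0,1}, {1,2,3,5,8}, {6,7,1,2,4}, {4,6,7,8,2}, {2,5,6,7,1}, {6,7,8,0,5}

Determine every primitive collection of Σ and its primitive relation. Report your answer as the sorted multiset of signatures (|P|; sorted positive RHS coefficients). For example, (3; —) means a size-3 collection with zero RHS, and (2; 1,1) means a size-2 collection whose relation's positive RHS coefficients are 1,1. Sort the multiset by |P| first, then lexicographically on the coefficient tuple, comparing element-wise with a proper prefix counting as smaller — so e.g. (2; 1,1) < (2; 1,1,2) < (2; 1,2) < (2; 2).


|primitive collections| = 9. Relations:

  • {3,6}:  v_{3} + v_{6} = v_{8}  ⇒ sig = (2; 1)
  • {4,5}:  v_{4} + v_{5} = v_{2} + v_{6}  ⇒ sig = (2; 1,1)
  • {0,4}:  v_{0} + v_{4} = v_{1} + v_{7} + v_{8}  ⇒ sig = (2; 1,1,1)
  • {3,4}:  v_{3} + v_{4} = v_{1} + v_{2} + v_{7} + 2·v_{8}  ⇒ sig = (2; 1,1,1,2)
  • {0,2,6}:  v_{0} + v_{2} + v_{6} = 0  ⇒ sig = (3; —)
  • {0,2,8}:  v_{0} + v_{2} + v_{8} = v_{3}  ⇒ sig = (3; 1)
  • {1,5,7,8}:  v_{1} + v_{5} + v_{7} + v_{8} = 0  ⇒ sig = (4; —)
  • {1,3,5,7}:  v_{1} + v_{3} + v_{5} + v_{7} = v_{0} + v_{2}  ⇒ sig = (4; 1,1)
  • {1,2,6,7,8}:  v_{1} + v_{2} + v_{6} + v_{7} + v_{8} = v_{4}  ⇒ sig = (5; 1)

Sorted signature multiset PRS(X):
    (2; 1)
    (2; 1,1)
    (2; 1,1,1)
    (2; 1,1,1,2)
    (3; —)
    (3; 1)
    (4; —)
    (4; 1,1)
    (5; 1)


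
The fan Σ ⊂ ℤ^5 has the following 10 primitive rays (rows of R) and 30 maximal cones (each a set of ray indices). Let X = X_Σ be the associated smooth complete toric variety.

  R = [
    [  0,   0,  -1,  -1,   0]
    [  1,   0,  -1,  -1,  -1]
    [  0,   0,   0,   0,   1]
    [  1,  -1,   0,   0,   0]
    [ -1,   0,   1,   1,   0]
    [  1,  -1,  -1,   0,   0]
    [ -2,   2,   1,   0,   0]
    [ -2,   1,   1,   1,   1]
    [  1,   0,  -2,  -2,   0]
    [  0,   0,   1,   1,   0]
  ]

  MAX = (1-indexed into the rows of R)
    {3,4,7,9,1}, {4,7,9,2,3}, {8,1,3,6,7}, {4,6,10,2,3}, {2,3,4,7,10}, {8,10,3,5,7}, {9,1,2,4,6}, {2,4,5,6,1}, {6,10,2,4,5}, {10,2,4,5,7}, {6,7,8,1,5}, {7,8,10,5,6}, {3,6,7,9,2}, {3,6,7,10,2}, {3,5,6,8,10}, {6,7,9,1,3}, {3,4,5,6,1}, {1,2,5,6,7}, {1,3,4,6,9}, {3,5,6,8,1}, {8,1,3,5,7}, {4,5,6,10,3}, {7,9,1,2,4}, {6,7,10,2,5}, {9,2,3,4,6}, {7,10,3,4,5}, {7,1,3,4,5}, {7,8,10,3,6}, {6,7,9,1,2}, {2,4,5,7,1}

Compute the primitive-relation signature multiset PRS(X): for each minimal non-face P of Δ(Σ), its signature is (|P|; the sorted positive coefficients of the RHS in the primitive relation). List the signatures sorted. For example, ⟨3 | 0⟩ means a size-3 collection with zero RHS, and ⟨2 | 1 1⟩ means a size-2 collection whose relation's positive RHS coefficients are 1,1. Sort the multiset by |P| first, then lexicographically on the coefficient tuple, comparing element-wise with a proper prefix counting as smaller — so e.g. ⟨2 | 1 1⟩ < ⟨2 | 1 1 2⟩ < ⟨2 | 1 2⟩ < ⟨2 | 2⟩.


10 minimal non-faces of Δ(Σ) (on 10 rays):

  P={1,10}:  v_{1} + v_{10} = 0  →  sig = ⟨2 | 0⟩
  P={5,9}:  v_{5} + v_{9} = v_{1}  →  sig = ⟨2 | 1⟩
  P={2,8}:  v_{2} + v_{8} = v_{6} + v_{7}  →  sig = ⟨2 | 1 1⟩
  P={4,8}:  v_{4} + v_{8} = v_{3} + v_{5}  →  sig = ⟨2 | 1 1⟩
  P={9,10}:  v_{9} + v_{10} = v_{2} + v_{3}  →  sig = ⟨2 | 1 1⟩
  P={8,9}:  v_{8} + v_{9} = v_{1} + v_{3} + v_{6} + v_{7}  →  sig = ⟨2 | 1 1 1 1⟩
  P={2,3,5}:  v_{2} + v_{3} + v_{5} = 0  →  sig = ⟨3 | 0⟩
  P={4,6,7}:  v_{4} + v_{6} + v_{7} = 0  →  sig = ⟨3 | 0⟩
  P={1,2,3}:  v_{1} + v_{2} + v_{3} = v_{9}  →  sig = ⟨3 | 1⟩
  P={3,5,6,7}:  v_{3} + v_{5} + v_{6} + v_{7} = v_{8}  →  sig = ⟨4 | 1⟩

so the primitive-relation signature multiset is
    ⟨2 | 0⟩
    ⟨2 | 1⟩
    ⟨2 | 1 1⟩
    ⟨2 | 1 1⟩
    ⟨2 | 1 1⟩
    ⟨2 | 1 1 1 1⟩
    ⟨3 | 0⟩
    ⟨3 | 0⟩
    ⟨3 | 1⟩
    ⟨4 | 1⟩


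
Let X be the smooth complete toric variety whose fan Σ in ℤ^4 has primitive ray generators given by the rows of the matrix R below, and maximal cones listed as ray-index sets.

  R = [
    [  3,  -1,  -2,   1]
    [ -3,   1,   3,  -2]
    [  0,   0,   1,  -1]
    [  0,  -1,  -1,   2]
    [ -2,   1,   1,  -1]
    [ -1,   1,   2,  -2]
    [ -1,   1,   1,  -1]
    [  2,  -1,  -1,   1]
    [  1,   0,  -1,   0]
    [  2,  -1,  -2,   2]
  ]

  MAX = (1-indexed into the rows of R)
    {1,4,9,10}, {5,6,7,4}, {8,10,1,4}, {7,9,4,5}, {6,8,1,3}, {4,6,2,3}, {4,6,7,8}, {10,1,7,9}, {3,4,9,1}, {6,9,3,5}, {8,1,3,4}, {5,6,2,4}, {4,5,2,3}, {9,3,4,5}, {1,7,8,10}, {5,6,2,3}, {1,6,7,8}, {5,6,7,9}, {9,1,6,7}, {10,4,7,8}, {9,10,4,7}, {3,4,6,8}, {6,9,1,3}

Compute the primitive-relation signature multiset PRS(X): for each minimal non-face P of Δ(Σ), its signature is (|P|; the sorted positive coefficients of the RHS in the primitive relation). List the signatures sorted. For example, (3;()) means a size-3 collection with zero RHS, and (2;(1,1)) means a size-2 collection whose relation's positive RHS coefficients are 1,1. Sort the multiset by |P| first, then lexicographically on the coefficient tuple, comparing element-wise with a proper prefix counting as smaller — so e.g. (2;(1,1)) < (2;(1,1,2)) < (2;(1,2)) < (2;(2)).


Minimal non-faces — 16 found among 10 rays, 23 max cones:

  • {5,8}:  v_{5} + v_{8} = 0 ; sig = (2;())
  • {1,2}:  v_{1} + v_{2} = v_{3} ; sig = (2;(1))
  • {1,5}:  v_{1} + v_{5} = v_{9} ; sig = (2;(1))
  • {3,7}:  v_{3} + v_{7} = v_{6} ; sig = (2;(1))
  • {3,10}:  v_{3} + v_{10} = v_{8} ; sig = (2;(1))
  • {8,9}:  v_{8} + v_{9} = v_{1} ; sig = (2;(1))
  • {2,9}:  v_{2} + v_{9} = v_{3} + v_{5} ; sig = (2;(1,1))
  • {2,10}:  v_{2} + v_{10} = v_{4} + v_{6} ; sig = (2;(1,1))
  • {6,10}:  v_{6} + v_{10} = v_{7} + v_{8} ; sig = (2;(1,1))
  • {2,8}:  v_{2} + v_{8} = v_{3} + v_{4} + v_{6} ; sig = (2;(1,1,1))
  • {5,10}:  v_{5} + v_{10} = v_{4} + v_{7} + v_{9} ; sig = (2;(1,1,1))
  • {2,7}:  v_{2} + v_{7} = v_{4} + v_{5} + 2·v_{6} ; sig = (2;(1,1,2))
  • {4,6,9}:  v_{4} + v_{6} + v_{9} = 0 ; sig = (3;())
  • {1,4,6}:  v_{1} + v_{4} + v_{6} = v_{8} ; sig = (3;(1))
  • {1,4,7}:  v_{1} + v_{4} + v_{7} = v_{10} ; sig = (3;(1))
  • {3,4,5,6}:  v_{3} + v_{4} + v_{5} + v_{6} = v_{2} ; sig = (4;(1))

Hence PRS(X_Σ) =
[(2;()), (2;(1)), (2;(1)), (2;(1)), (2;(1)), (2;(1)), (2;(1,1)), (2;(1,1)), (2;(1,1)), (2;(1,1,1)), (2;(1,1,1)), (2;(1,1,2)), (3;()), (3;(1)), (3;(1)), (4;(1))]


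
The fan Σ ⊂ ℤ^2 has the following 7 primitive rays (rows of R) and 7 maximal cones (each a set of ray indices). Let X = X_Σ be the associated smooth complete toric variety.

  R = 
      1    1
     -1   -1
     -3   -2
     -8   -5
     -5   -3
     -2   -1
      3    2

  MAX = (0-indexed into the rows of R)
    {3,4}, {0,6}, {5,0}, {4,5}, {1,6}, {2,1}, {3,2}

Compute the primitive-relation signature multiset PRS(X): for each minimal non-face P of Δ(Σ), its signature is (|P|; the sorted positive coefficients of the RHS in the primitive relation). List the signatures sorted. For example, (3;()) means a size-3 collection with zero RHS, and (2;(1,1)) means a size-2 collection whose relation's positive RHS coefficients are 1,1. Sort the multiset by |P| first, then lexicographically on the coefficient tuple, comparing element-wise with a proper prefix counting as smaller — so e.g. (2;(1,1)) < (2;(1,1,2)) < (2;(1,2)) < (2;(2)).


Primitive collections (14):

  P={0,1}:  v_{0} + v_{1} = 0 — sig = (2;())
  P={2,6}:  v_{2} + v_{6} = 0 — sig = (2;())
  P={0,2}:  v_{0} + v_{2} = v_{5} — sig = (2;(1))
  P={1,5}:  v_{1} + v_{5} = v_{2} — sig = (2;(1))
  P={2,4}:  v_{2} + v_{4} = v_{3} — sig = (2;(1))
  P={2,5}:  v_{2} + v_{5} = v_{4} — sig = (2;(1))
  P={3,6}:  v_{3} + v_{6} = v_{4} — sig = (2;(1))
  P={4,6}:  v_{4} + v_{6} = v_{5} — sig = (2;(1))
  P={5,6}:  v_{5} + v_{6} = v_{0} — sig = (2;(1))
  P={0,3}:  v_{0} + v_{3} = v_{4} + v_{5} — sig = (2;(1,1))
  P={0,4}:  v_{0} + v_{4} = 2·v_{5} — sig = (2;(2))
  P={1,4}:  v_{1} + v_{4} = 2·v_{2} — sig = (2;(2))
  P={3,5}:  v_{3} + v_{5} = 2·v_{4} — sig = (2;(2))
  P={1,3}:  v_{1} + v_{3} = 3·v_{2} — sig = (2;(3))

so the primitive-relation signature multiset is
    (2;())
    (2;())
    (2;(1))
    (2;(1))
    (2;(1))
    (2;(1))
    (2;(1))
    (2;(1))
    (2;(1))
    (2;(1,1))
    (2;(2))
    (2;(2))
    (2;(2))
    (2;(3))


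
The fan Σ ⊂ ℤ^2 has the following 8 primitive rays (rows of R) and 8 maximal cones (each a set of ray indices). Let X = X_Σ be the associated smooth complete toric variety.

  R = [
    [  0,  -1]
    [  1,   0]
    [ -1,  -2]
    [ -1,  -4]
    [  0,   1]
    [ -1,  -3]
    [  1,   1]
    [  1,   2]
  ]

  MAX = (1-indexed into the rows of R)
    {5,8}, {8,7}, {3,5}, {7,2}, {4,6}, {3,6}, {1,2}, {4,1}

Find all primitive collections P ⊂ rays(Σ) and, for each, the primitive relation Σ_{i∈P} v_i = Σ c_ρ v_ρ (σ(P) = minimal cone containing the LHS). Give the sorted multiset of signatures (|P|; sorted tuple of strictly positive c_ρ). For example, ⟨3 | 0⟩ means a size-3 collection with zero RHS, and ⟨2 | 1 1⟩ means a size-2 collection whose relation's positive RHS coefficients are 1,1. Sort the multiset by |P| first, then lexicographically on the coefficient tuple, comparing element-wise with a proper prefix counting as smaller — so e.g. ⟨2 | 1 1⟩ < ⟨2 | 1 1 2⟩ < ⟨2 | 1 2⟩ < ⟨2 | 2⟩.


Primitive collections (20):

  {1,5}:  v_{1} + v_{5} = 0 ; sig = ⟨2 | 0⟩
  {3,8}:  v_{3} + v_{8} = 0 ; sig = ⟨2 | 0⟩
  {1,3}:  v_{1} + v_{3} = v_{6} ; sig = ⟨2 | 1⟩
  {1,6}:  v_{1} + v_{6} = v_{4} ; sig = ⟨2 | 1⟩
  {1,7}:  v_{1} + v_{7} = v_{2} ; sig = ⟨2 | 1⟩
  {1,8}:  v_{1} + v_{8} = v_{7} ; sig = ⟨2 | 1⟩
  {2,5}:  v_{2} + v_{5} = v_{7} ; sig = ⟨2 | 1⟩
  {3,7}:  v_{3} + v_{7} = v_{1} ; sig = ⟨2 | 1⟩
  {4,5}:  v_{4} + v_{5} = v_{6} ; sig = ⟨2 | 1⟩
  {5,6}:  v_{5} + v_{6} = v_{3} ; sig = ⟨2 | 1⟩
  {5,7}:  v_{5} + v_{7} = v_{8} ; sig = ⟨2 | 1⟩
  {6,8}:  v_{6} + v_{8} = v_{1} ; sig = ⟨2 | 1⟩
  {2,3}:  v_{2} + v_{3} = 2·v_{1} ; sig = ⟨2 | 2⟩
  {2,8}:  v_{2} + v_{8} = 2·v_{7} ; sig = ⟨2 | 2⟩
  {3,4}:  v_{3} + v_{4} = 2·v_{6} ; sig = ⟨2 | 2⟩
  {4,8}:  v_{4} + v_{8} = 2·v_{1} ; sig = ⟨2 | 2⟩
  {6,7}:  v_{6} + v_{7} = 2·v_{1} ; sig = ⟨2 | 2⟩
  {2,6}:  v_{2} + v_{6} = 3·v_{1} ; sig = ⟨2 | 3⟩
  {4,7}:  v_{4} + v_{7} = 3·v_{1} ; sig = ⟨2 | 3⟩
  {2,4}:  v_{2} + v_{4} = 4·v_{1} ; sig = ⟨2 | 4⟩

Hence PRS(X_Σ) =
    |P|=2: 20 collections, coeffs (), (), (1), (1), (1), (1), (1), (1), (1), (1), (1), (1), (2), (2), (2), (2), (2), (3), (3), (4)


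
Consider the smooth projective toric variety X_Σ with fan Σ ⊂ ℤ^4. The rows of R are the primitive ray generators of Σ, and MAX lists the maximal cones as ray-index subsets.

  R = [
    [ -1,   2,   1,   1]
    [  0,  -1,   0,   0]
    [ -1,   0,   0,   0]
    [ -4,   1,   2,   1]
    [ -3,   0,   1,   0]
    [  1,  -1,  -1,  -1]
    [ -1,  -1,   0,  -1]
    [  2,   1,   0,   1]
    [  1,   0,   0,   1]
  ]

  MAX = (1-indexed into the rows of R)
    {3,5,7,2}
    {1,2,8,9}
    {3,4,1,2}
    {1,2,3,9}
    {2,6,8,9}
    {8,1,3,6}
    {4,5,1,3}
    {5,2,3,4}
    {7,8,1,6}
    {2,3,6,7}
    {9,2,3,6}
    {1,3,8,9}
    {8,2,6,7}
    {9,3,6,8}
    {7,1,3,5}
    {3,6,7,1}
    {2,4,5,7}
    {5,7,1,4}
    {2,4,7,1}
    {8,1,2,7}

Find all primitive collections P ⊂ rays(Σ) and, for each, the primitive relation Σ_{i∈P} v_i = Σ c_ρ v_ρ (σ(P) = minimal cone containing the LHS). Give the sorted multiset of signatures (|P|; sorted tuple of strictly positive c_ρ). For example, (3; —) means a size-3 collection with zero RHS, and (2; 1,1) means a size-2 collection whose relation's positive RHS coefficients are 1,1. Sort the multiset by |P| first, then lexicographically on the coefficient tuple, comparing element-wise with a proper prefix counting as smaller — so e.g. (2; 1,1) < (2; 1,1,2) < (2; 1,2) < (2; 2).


14 collections generate NE(X_Σ); each relation:

  P = {4,6}:  v_{4} + v_{6} = v_{5}  so sig = (2; 1)
  P = {7,9}:  v_{7} + v_{9} = v_{2}  so sig = (2; 1)
  P = {5,6}:  v_{5} + v_{6} = v_{3} + v_{7}  so sig = (2; 1,1)
  P = {5,8}:  v_{5} + v_{8} = v_{1} + v_{2}  so sig = (2; 1,1)
  P = {5,9}:  v_{5} + v_{9} = v_{1} + 2·v_{2} + v_{3}  so sig = (2; 1,1,2)
  P = {4,9}:  v_{4} + v_{9} = 2·v_{1} + 3·v_{2} + v_{3}  so sig = (2; 1,2,3)
  P = {4,8}:  v_{4} + v_{8} = 2·v_{1} + 2·v_{2}  so sig = (2; 2,2)
  P = {1,2,6}:  v_{1} + v_{2} + v_{6} = 0  so sig = (3; —)
  P = {3,7,8}:  v_{3} + v_{7} + v_{8} = 0  so sig = (3; —)
  P = {1,2,5}:  v_{1} + v_{2} + v_{5} = v_{4}  so sig = (3; 1)
  P = {2,3,8}:  v_{2} + v_{3} + v_{8} = v_{9}  so sig = (3; 1)
  P = {1,6,9}:  v_{1} + v_{6} + v_{9} = v_{3} + v_{8}  so sig = (3; 1,1)
  P = {3,4,7}:  v_{3} + v_{4} + v_{7} = 2·v_{5}  so sig = (3; 2)
  P = {1,2,3,7}:  v_{1} + v_{2} + v_{3} + v_{7} = v_{5}  so sig = (4; 1)

so the primitive-relation signature multiset is
    (2; 1)
    (2; 1)
    (2; 1,1)
    (2; 1,1)
    (2; 1,1,2)
    (2; 1,2,3)
    (2; 2,2)
    (3; —)
    (3; —)
    (3; 1)
    (3; 1)
    (3; 1,1)
    (3; 2)
    (4; 1)
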